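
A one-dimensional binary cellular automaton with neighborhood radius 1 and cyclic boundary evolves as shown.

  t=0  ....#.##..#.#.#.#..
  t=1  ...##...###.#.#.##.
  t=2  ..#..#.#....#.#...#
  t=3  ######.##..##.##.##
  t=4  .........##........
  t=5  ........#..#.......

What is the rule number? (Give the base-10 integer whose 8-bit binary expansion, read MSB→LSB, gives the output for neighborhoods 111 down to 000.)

22

  [7] ### => .  t=1,i=9
  [6] ##. => .  t=0,i=7
  [5] #.# => .  t=0,i=5
  [4] #.. => #  t=0,i=8
  [3] .## => .  t=0,i=6
  [2] .#. => #  t=0,i=4
  [1] ..# => #  t=0,i=3
  [0] ... => .  t=0,i=0
  bits 00010110 = 22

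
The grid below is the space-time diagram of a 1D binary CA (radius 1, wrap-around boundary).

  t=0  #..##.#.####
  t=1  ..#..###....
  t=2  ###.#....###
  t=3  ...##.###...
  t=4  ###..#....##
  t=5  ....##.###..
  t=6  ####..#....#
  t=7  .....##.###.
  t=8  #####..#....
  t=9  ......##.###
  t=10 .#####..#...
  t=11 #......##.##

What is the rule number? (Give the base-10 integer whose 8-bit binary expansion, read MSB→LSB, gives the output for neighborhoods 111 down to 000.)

  ### -> .   bit 7 = 0  t=0,i=9
  ##. -> .   bit 6 = 0  t=0,i=0
  #.# -> #   bit 5 = 1  t=0,i=5
  #.. -> .   bit 4 = 0  t=0,i=1
  .## -> .   bit 3 = 0  t=0,i=3
  .#. -> #   bit 2 = 1  t=0,i=6
  ..# -> #   bit 1 = 1  t=0,i=2
  ... -> #   bit 0 = 1  t=1,i=0
  bits 00100111 = 39

39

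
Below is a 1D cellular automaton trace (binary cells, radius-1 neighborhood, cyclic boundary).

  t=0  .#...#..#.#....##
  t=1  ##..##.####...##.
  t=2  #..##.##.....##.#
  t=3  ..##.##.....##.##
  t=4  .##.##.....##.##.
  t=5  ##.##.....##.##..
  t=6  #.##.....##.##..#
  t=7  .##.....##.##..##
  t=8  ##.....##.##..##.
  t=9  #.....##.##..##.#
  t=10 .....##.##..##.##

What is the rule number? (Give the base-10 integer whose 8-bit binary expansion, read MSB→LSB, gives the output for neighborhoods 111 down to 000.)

46

  nb ###: next=.  (t=1,i=8, bit7=0)
  nb ##.: next=.  (t=0,i=16, bit6=0)
  nb #.#: next=#  (t=0,i=0, bit5=1)
  nb #..: next=.  (t=0,i=2, bit4=0)
  nb .##: next=#  (t=0,i=15, bit3=1)
  nb .#.: next=#  (t=0,i=1, bit2=1)
  nb ..#: next=#  (t=0,i=4, bit1=1)
  nb ...: next=.  (t=0,i=3, bit0=0)
  bits 00101110 = 46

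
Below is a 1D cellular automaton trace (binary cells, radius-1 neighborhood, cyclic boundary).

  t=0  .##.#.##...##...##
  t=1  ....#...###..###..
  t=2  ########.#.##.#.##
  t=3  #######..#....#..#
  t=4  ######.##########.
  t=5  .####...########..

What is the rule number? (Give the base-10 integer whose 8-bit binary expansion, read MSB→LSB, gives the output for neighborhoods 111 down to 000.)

151

  ###|#  b7=1 t=1,i=9
  ##.|.  b6=0 t=0,i=2
  #.#|.  b5=0 t=0,i=0
  #..|#  b4=1 t=0,i=8
  .##|.  b3=0 t=0,i=1
  .#.|#  b2=1 t=0,i=4
  ..#|#  b1=1 t=0,i=10
  ...|#  b0=1 t=0,i=9
  bits 10010111 = 151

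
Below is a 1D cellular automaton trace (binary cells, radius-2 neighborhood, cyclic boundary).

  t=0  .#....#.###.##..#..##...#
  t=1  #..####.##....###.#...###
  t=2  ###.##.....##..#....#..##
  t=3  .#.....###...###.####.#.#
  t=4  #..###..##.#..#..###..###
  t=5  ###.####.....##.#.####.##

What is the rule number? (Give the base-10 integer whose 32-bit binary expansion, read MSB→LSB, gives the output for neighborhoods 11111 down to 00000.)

1387250743

  nb #####: next=.  (t=2,i=0, bit31=0)
  nb ####.: next=#  (t=1,i=5, bit30=1)
  nb ###.#: next=.  (t=0,i=10, bit29=0)
  nb ###..: next=#  (t=1,i=0, bit28=1)
  nb ##.##: next=.  (t=0,i=11, bit27=0)
  nb ##.#.: next=.  (t=1,i=17, bit26=0)
  nb ##..#: next=#  (t=0,i=14, bit25=1)
  nb ##...: next=.  (t=0,i=21, bit24=0)
  nb #.###: next=#  (t=0,i=8, bit23=1)
  nb #.##.: next=.  (t=0,i=12, bit22=0)
  nb #.#.#: next=#  (t=3,i=22, bit21=1)
  nb #.#..: next=.  (t=0,i=1, bit20=0)
  nb #..##: next=#  (t=0,i=18, bit19=1)
  nb #..#.: next=#  (t=0,i=15, bit18=1)
  nb #...#: next=#  (t=0,i=22, bit17=1)
  nb #....: next=#  (t=0,i=3, bit16=1)
  nb .####: next=#  (t=1,i=4, bit15=1)
  nb .###.: next=#  (t=0,i=9, bit14=1)
  nb .##.#: next=.  (t=4,i=9, bit13=0)
  nb .##..: next=.  (t=0,i=13, bit12=0)
  nb .#.##: next=.  (t=0,i=7, bit11=0)
  nb .#.#.: next=#  (t=0,i=0, bit10=1)
  nb .#..#: next=.  (t=0,i=17, bit9=0)
  nb .#...: next=.  (t=0,i=2, bit8=0)
  nb ..###: next=.  (t=1,i=3, bit7=0)
  nb ..##.: next=.  (t=0,i=19, bit6=0)
  nb ..#.#: next=#  (t=0,i=6, bit5=1)
  nb ..#..: next=#  (t=0,i=16, bit4=1)
  nb ...##: next=.  (t=1,i=13, bit3=0)
  nb ...#.: next=#  (t=0,i=5, bit2=1)
  nb ....#: next=#  (t=0,i=4, bit1=1)
  nb .....: next=#  (t=2,i=8, bit0=1)
  bits 01010010101011111100010000110111 = 1387250743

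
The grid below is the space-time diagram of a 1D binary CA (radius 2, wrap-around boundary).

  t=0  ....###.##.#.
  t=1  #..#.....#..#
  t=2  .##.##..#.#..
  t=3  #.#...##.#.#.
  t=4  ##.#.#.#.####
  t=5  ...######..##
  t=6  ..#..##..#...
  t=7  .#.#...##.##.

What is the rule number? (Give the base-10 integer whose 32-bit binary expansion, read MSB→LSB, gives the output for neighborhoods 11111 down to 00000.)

  [31] ##### => #  t=4,i=11
  [30] ####. => .  t=4,i=0
  [29] ###.# => .  t=0,i=6
  [28] ###.. => .  t=5,i=8
  [27] ##.## => .  t=0,i=7
  [26] ##.#. => .  t=0,i=10
  [25] ##..# => #  t=1,i=1
  [24] ##... => .  t=5,i=0
  [23] #.### => .  t=4,i=9
  [22] #.##. => .  t=0,i=8
  [21] #.#.# => #  t=3,i=0
  [20] #.#.. => .  t=0,i=11
  [19] #..## => .  t=1,i=11
  [18] #..#. => #  t=1,i=2
  [17] #...# => .  t=2,i=12
  [16] #.... => #  t=0,i=0
  [15] .#### => .  t=4,i=10
  [14] .###. => .  t=0,i=5
  [13] .##.# => #  t=0,i=9
  [12] .##.. => .  t=1,i=0
  [11] .#.## => #  t=4,i=8
  [10] .#.#. => #  t=2,i=9
  [9] .#..# => #  t=1,i=10
  [8] .#... => #  t=0,i=12
  [7] ..### => .  t=0,i=4
  [6] ..##. => .  t=1,i=12
  [5] ..#.# => .  t=2,i=8
  [4] ..#.. => .  t=1,i=3
  [3] ...## => #  t=0,i=3
  [2] ...#. => #  t=1,i=8
  [1] ....# => .  t=0,i=2
  [0] ..... => .  t=0,i=1
  bits 10000010001001010010111100001100 = 2183474956

2183474956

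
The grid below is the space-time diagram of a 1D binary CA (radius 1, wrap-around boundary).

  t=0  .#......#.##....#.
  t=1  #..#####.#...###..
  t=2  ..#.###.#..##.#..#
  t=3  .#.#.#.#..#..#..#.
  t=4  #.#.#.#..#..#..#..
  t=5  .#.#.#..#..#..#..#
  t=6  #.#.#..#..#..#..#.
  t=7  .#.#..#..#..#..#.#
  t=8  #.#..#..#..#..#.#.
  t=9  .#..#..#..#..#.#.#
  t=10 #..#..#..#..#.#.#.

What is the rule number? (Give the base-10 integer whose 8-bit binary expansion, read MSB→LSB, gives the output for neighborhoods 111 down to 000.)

163

  ### -> #   bit 7 = 1  t=1,i=4
  ##. -> .   bit 6 = 0  t=0,i=11
  #.# -> #   bit 5 = 1  t=0,i=9
  #.. -> .   bit 4 = 0  t=0,i=2
  .## -> .   bit 3 = 0  t=0,i=10
  .#. -> .   bit 2 = 0  t=0,i=1
  ..# -> #   bit 1 = 1  t=0,i=0
  ... -> #   bit 0 = 1  t=0,i=3
  bits 10100011 = 163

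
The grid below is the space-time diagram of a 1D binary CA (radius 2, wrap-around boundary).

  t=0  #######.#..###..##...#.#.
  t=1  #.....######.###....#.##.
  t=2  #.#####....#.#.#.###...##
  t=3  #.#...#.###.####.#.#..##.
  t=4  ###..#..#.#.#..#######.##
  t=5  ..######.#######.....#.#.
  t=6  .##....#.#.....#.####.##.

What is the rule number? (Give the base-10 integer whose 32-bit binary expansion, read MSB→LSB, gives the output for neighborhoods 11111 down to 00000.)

  ##### -> .   bit 31 = 0  t=0,i=2
  ####. -> .   bit 30 = 0  t=0,i=5
  ###.# -> #   bit 29 = 1  t=0,i=6
  ###.. -> #   bit 28 = 1  t=0,i=13
  ##.## -> .   bit 27 = 0  t=1,i=12
  ##.#. -> #   bit 26 = 1  t=0,i=7
  ##..# -> #   bit 25 = 1  t=0,i=14
  ##... -> .   bit 24 = 0  t=0,i=18
  #.### -> #   bit 23 = 1  t=0,i=0
  #.##. -> .   bit 22 = 0  t=1,i=22
  #.#.# -> #   bit 21 = 1  t=0,i=23
  #.#.. -> #   bit 20 = 1  t=0,i=8
  #..## -> #   bit 19 = 1  t=0,i=10
  #..#. -> #   bit 18 = 1  t=4,i=4
  #...# -> .   bit 17 = 0  t=0,i=19
  #.... -> #   bit 16 = 1  t=1,i=2
  .#### -> .   bit 15 = 0  t=0,i=1
  .###. -> .   bit 14 = 0  t=0,i=12
  .##.# -> #   bit 13 = 1  t=1,i=23
  .##.. -> .   bit 12 = 0  t=0,i=17
  .#.## -> .   bit 11 = 0  t=0,i=24
  .#.#. -> #   bit 10 = 1  t=0,i=22
  .#..# -> #   bit 9 = 1  t=0,i=9
  .#... -> .   bit 8 = 0  t=1,i=1
  ..### -> #   bit 7 = 1  t=0,i=11
  ..##. -> .   bit 6 = 0  t=0,i=16
  ..#.# -> .   bit 5 = 0  t=0,i=21
  ..#.. -> #   bit 4 = 1  t=4,i=5
  ...## -> #   bit 3 = 1  t=1,i=5
  ...#. -> #   bit 2 = 1  t=0,i=20
  ....# -> #   bit 1 = 1  t=1,i=4
  ..... -> #   bit 0 = 1  t=1,i=3
  bits 00110110101111010010011010011111 = 918365855

918365855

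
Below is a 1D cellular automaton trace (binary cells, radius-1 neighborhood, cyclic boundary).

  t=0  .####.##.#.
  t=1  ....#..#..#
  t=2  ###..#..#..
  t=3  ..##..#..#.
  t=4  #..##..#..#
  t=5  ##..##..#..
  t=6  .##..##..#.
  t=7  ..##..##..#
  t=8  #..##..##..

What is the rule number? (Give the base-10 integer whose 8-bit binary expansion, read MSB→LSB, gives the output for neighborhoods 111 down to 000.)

81

  ### -> .   bit 7 = 0  t=0,i=2
  ##. -> #   bit 6 = 1  t=0,i=4
  #.# -> .   bit 5 = 0  t=0,i=5
  #.. -> #   bit 4 = 1  t=0,i=10
  .## -> .   bit 3 = 0  t=0,i=1
  .#. -> .   bit 2 = 0  t=0,i=9
  ..# -> .   bit 1 = 0  t=0,i=0
  ... -> #   bit 0 = 1  t=1,i=1
  bits 01010001 = 81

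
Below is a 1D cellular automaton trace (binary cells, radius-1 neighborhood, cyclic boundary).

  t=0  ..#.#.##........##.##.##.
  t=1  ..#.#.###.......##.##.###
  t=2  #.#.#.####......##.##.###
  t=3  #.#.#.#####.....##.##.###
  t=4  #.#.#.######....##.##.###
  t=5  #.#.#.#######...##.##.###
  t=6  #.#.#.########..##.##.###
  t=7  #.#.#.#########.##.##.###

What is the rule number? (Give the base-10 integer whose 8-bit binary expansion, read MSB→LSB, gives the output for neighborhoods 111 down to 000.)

220

  ### -> #   bit 7 = 1  t=1,i=7
  ##. -> #   bit 6 = 1  t=0,i=7
  #.# -> .   bit 5 = 0  t=0,i=3
  #.. -> #   bit 4 = 1  t=0,i=8
  .## -> #   bit 3 = 1  t=0,i=6
  .#. -> #   bit 2 = 1  t=0,i=2
  ..# -> .   bit 1 = 0  t=0,i=1
  ... -> .   bit 0 = 0  t=0,i=0
  bits 11011100 = 220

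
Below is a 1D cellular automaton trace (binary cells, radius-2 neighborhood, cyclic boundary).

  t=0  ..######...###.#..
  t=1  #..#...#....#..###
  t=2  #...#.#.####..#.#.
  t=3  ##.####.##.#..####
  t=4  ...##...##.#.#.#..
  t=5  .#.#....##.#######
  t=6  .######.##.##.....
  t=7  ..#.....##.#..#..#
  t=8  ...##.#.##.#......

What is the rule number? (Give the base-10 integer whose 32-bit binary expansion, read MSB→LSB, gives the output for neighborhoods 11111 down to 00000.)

284812646

  #####|.  b31=0 t=0,i=4
  ####.|.  b30=0 t=0,i=6
  ###.#|.  b29=0 t=0,i=13
  ###..|#  b28=1 t=0,i=7
  ##.##|.  b27=0 t=3,i=2
  ##.#.|.  b26=0 t=0,i=14
  ##..#|.  b25=0 t=1,i=1
  ##...|.  b24=0 t=0,i=8
  #.###|#  b23=1 t=2,i=8
  #.##.|#  b22=1 t=3,i=8
  #.#.#|#  b21=1 t=2,i=6
  #.#..|#  b20=1 t=0,i=15
  #..##|#  b19=1 t=1,i=14
  #..#.|.  b18=0 t=1,i=2
  #...#|.  b17=0 t=0,i=9
  #....|#  b16=1 t=0,i=17
  .####|#  b15=1 t=0,i=3
  .###.|#  b14=1 t=0,i=12
  .##.#|#  b13=1 t=3,i=9
  .##..|.  b12=0 t=4,i=4
  .#.##|.  b11=0 t=2,i=7
  .#.#.|#  b10=1 t=2,i=5
  .#..#|.  b9=0 t=1,i=13
  .#...|#  b8=1 t=0,i=16
  ..###|.  b7=0 t=0,i=2
  ..##.|#  b6=1 t=4,i=3
  ..#.#|#  b5=1 t=2,i=4
  ..#..|.  b4=0 t=1,i=3
  ...##|.  b3=0 t=0,i=1
  ...#.|#  b2=1 t=1,i=6
  ....#|#  b1=1 t=0,i=0
  .....|.  b0=0 t=4,i=0
  bits 00010000111110011110010101100110 = 284812646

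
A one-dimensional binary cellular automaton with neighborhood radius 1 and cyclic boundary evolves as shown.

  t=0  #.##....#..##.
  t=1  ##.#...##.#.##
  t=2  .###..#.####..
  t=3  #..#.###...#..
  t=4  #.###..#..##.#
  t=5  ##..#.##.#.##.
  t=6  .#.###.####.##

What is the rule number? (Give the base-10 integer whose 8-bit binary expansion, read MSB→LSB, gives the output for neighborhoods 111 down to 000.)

102

  ### -> .   bit 7 = 0  t=1,i=0
  ##. -> #   bit 6 = 1  t=0,i=3
  #.# -> #   bit 5 = 1  t=0,i=1
  #.. -> .   bit 4 = 0  t=0,i=4
  .## -> .   bit 3 = 0  t=0,i=2
  .#. -> #   bit 2 = 1  t=0,i=0
  ..# -> #   bit 1 = 1  t=0,i=7
  ... -> .   bit 0 = 0  t=0,i=5
  bits 01100110 = 102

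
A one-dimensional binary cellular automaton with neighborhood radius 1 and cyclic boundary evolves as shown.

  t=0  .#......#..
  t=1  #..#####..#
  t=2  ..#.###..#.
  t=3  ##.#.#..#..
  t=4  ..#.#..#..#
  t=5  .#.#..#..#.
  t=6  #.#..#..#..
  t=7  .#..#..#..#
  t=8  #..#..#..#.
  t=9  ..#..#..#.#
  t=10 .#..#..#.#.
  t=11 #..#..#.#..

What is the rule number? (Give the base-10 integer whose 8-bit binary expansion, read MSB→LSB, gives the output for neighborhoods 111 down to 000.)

163

  [7] ### => #  t=1,i=4
  [6] ##. => .  t=1,i=0
  [5] #.# => #  t=2,i=3
  [4] #.. => .  t=0,i=2
  [3] .## => .  t=1,i=3
  [2] .#. => .  t=0,i=1
  [1] ..# => #  t=0,i=0
  [0] ... => #  t=0,i=3
  bits 10100011 = 163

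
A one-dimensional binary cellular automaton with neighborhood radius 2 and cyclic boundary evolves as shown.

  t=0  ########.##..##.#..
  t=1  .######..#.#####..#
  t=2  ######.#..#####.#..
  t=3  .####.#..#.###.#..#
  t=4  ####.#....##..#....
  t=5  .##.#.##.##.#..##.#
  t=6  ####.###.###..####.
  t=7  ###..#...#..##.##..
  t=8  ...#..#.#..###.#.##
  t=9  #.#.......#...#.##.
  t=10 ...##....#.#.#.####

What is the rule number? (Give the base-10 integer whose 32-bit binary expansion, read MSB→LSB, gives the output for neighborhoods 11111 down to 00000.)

3351882060

  nb #####: next=#  (t=0,i=2, bit31=1)
  nb ####.: next=#  (t=0,i=6, bit30=1)
  nb ###.#: next=.  (t=0,i=7, bit29=0)
  nb ###..: next=.  (t=1,i=6, bit28=0)
  nb ##.##: next=.  (t=0,i=8, bit27=0)
  nb ##.#.: next=#  (t=0,i=15, bit26=1)
  nb ##..#: next=#  (t=0,i=11, bit25=1)
  nb ##...: next=#  (t=8,i=0, bit24=1)
  nb #.###: next=#  (t=1,i=1, bit23=1)
  nb #.##.: next=#  (t=0,i=9, bit22=1)
  nb #.#.#: next=.  (t=5,i=4, bit21=0)
  nb #.#..: next=.  (t=0,i=16, bit20=0)
  nb #..##: next=#  (t=0,i=12, bit19=1)
  nb #..#.: next=.  (t=1,i=8, bit18=0)
  nb #...#: next=.  (t=7,i=7, bit17=0)
  nb #....: next=#  (t=4,i=7, bit16=1)
  nb .####: next=#  (t=0,i=1, bit15=1)
  nb .###.: next=.  (t=3,i=12, bit14=0)
  nb .##.#: next=#  (t=0,i=14, bit13=1)
  nb .##..: next=.  (t=0,i=10, bit12=0)
  nb .#.##: next=#  (t=1,i=0, bit11=1)
  nb .#.#.: next=.  (t=8,i=7, bit10=0)
  nb .#..#: next=.  (t=0,i=17, bit9=0)
  nb .#...: next=#  (t=4,i=6, bit8=1)
  nb ..###: next=.  (t=0,i=0, bit7=0)
  nb ..##.: next=#  (t=0,i=13, bit6=1)
  nb ..#.#: next=.  (t=1,i=9, bit5=0)
  nb ..#..: next=.  (t=4,i=14, bit4=0)
  nb ...##: next=#  (t=4,i=9, bit3=1)
  nb ...#.: next=#  (t=7,i=8, bit2=1)
  nb ....#: next=.  (t=4,i=8, bit1=0)
  nb .....: next=.  (t=9,i=5, bit0=0)
  bits 11000111110010011010100101001100 = 3351882060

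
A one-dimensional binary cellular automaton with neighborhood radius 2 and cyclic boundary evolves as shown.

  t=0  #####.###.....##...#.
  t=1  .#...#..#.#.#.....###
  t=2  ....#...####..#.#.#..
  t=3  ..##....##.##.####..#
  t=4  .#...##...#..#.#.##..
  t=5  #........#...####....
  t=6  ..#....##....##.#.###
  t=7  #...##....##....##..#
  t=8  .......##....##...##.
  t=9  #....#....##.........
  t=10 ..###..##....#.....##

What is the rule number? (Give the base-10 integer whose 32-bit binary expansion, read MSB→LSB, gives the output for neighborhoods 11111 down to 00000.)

438930598

  nb #####: next=.  (t=0,i=2, bit31=0)
  nb ####.: next=.  (t=0,i=3, bit30=0)
  nb ###.#: next=.  (t=0,i=4, bit29=0)
  nb ###..: next=#  (t=0,i=8, bit28=1)
  nb ##.##: next=#  (t=0,i=5, bit27=1)
  nb ##.#.: next=.  (t=1,i=0, bit26=0)
  nb ##..#: next=#  (t=2,i=12, bit25=1)
  nb ##...: next=.  (t=0,i=9, bit24=0)
  nb #.###: next=.  (t=0,i=0, bit23=0)
  nb #.##.: next=.  (t=3,i=11, bit22=0)
  nb #.#.#: next=#  (t=1,i=10, bit21=1)
  nb #.#..: next=.  (t=1,i=1, bit20=0)
  nb #..##: next=#  (t=3,i=1, bit19=1)
  nb #..#.: next=.  (t=1,i=7, bit18=0)
  nb #...#: next=.  (t=0,i=17, bit17=0)
  nb #....: next=#  (t=0,i=10, bit16=1)
  nb .####: next=#  (t=0,i=1, bit15=1)
  nb .###.: next=.  (t=0,i=7, bit14=0)
  nb .##.#: next=.  (t=3,i=9, bit13=0)
  nb .##..: next=.  (t=0,i=15, bit12=0)
  nb .#.##: next=#  (t=0,i=20, bit11=1)
  nb .#.#.: next=#  (t=1,i=9, bit10=1)
  nb .#..#: next=.  (t=1,i=6, bit9=0)
  nb .#...: next=.  (t=1,i=2, bit8=0)
  nb ..###: next=#  (t=1,i=18, bit7=1)
  nb ..##.: next=.  (t=0,i=14, bit6=0)
  nb ..#.#: next=#  (t=0,i=19, bit5=1)
  nb ..#..: next=.  (t=1,i=5, bit4=0)
  nb ...##: next=.  (t=0,i=13, bit3=0)
  nb ...#.: next=#  (t=0,i=18, bit2=1)
  nb ....#: next=#  (t=0,i=12, bit1=1)
  nb .....: next=.  (t=0,i=11, bit0=0)
  bits 00011010001010011000110010100110 = 438930598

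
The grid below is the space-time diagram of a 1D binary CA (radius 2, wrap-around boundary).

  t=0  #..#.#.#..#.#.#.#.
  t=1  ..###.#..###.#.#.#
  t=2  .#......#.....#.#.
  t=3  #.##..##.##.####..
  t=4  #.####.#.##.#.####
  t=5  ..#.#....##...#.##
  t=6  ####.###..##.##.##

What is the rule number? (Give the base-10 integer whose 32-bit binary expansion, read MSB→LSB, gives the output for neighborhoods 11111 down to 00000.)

3553441062

  [31] ##### => #  t=4,i=16
  [30] ####. => #  t=3,i=14
  [29] ###.# => .  t=1,i=4
  [28] ###.. => #  t=3,i=15
  [27] ##.## => .  t=3,i=8
  [26] ##.#. => .  t=1,i=5
  [25] ##..# => #  t=3,i=4
  [24] ##... => #  t=5,i=11
  [23] #.### => #  t=3,i=12
  [22] #.##. => #  t=3,i=2
  [21] #.#.# => .  t=0,i=5
  [20] #.#.. => .  t=0,i=0
  [19] #..## => #  t=1,i=1
  [18] #..#. => #  t=0,i=2
  [17] #...# => .  t=5,i=12
  [16] #.... => #  t=2,i=3
  [15] .#### => .  t=3,i=13
  [14] .###. => .  t=1,i=3
  [13] .##.# => #  t=3,i=7
  [12] .##.. => #  t=3,i=3
  [11] .#.## => .  t=3,i=1
  [10] .#.#. => #  t=0,i=4
  [9] .#..# => .  t=0,i=1
  [8] .#... => #  t=2,i=2
  [7] ..### => .  t=1,i=2
  [6] ..##. => .  t=3,i=6
  [5] ..#.# => #  t=0,i=3
  [4] ..#.. => .  t=2,i=1
  [3] ...## => .  t=5,i=8
  [2] ...#. => #  t=2,i=7
  [1] ....# => #  t=2,i=6
  [0] ..... => .  t=2,i=4
  bits 11010011110011010011010100100110 = 3553441062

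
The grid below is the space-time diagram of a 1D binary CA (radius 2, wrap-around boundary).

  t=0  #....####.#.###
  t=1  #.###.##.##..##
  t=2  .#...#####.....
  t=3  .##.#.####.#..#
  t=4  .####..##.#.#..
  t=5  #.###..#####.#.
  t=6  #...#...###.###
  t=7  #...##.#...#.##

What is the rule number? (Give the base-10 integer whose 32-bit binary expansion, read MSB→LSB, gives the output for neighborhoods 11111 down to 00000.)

  [31] ##### => #  t=2,i=7
  [30] ####. => #  t=0,i=7
  [29] ###.# => .  t=0,i=8
  [28] ###.. => #  t=0,i=0
  [27] ##.## => #  t=1,i=1
  [26] ##.#. => #  t=0,i=9
  [25] ##..# => .  t=1,i=11
  [24] ##... => .  t=0,i=1
  [23] #.### => .  t=0,i=12
  [22] #.##. => #  t=1,i=6
  [21] #.#.# => #  t=0,i=10
  [20] #.#.. => .  t=3,i=11
  [19] #..## => .  t=1,i=12
  [18] #..#. => .  t=3,i=13
  [17] #...# => .  t=2,i=3
  [16] #.... => #  t=0,i=2
  [15] .#### => #  t=0,i=6
  [14] .###. => .  t=1,i=3
  [13] .##.# => #  t=1,i=7
  [12] .##.. => .  t=1,i=10
  [11] .#.## => .  t=0,i=11
  [10] .#.#. => #  t=4,i=11
  [9] .#..# => #  t=3,i=12
  [8] .#... => #  t=2,i=2
  [7] ..### => .  t=0,i=5
  [6] ..##. => #  t=4,i=7
  [5] ..#.# => .  t=3,i=14
  [4] ..#.. => #  t=2,i=1
  [3] ...## => #  t=0,i=4
  [2] ...#. => .  t=2,i=0
  [1] ....# => #  t=0,i=3
  [0] ..... => .  t=2,i=12
  bits 11011100011000011010011101011010 = 3697387354

3697387354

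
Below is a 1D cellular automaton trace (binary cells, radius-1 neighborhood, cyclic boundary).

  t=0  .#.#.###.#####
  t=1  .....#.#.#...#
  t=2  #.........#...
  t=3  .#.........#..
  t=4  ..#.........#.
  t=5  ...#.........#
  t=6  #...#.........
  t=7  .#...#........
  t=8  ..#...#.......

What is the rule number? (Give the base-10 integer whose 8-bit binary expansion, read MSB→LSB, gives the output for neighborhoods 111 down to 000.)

88

  ### -> .   bit 7 = 0  t=0,i=6
  ##. -> #   bit 6 = 1  t=0,i=7
  #.# -> .   bit 5 = 0  t=0,i=0
  #.. -> #   bit 4 = 1  t=1,i=0
  .## -> #   bit 3 = 1  t=0,i=5
  .#. -> .   bit 2 = 0  t=0,i=1
  ..# -> .   bit 1 = 0  t=1,i=4
  ... -> .   bit 0 = 0  t=1,i=1
  bits 01011000 = 88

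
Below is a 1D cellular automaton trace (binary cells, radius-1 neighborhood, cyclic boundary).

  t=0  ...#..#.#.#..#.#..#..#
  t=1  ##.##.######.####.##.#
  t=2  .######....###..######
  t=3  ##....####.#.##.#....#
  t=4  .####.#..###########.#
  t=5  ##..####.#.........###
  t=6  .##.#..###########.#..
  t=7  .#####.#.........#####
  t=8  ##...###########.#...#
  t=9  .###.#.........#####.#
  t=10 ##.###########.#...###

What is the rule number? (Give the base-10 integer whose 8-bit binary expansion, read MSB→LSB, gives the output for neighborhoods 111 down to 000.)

  nb ###: next=.  (t=1,i=0, bit7=0)
  nb ##.: next=#  (t=1,i=1, bit6=1)
  nb #.#: next=#  (t=0,i=7, bit5=1)
  nb #..: next=#  (t=0,i=0, bit4=1)
  nb .##: next=#  (t=1,i=3, bit3=1)
  nb .#.: next=#  (t=0,i=3, bit2=1)
  nb ..#: next=.  (t=0,i=2, bit1=0)
  nb ...: next=#  (t=0,i=1, bit0=1)
  bits 01111101 = 125

125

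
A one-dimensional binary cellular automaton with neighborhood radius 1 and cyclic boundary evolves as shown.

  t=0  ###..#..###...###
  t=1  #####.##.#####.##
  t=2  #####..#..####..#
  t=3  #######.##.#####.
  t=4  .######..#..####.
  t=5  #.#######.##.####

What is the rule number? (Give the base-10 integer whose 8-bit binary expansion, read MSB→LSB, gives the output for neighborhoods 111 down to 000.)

211

  ###|#  b7=1 t=0,i=0
  ##.|#  b6=1 t=0,i=2
  #.#|.  b5=0 t=1,i=5
  #..|#  b4=1 t=0,i=3
  .##|.  b3=0 t=0,i=8
  .#.|.  b2=0 t=0,i=5
  ..#|#  b1=1 t=0,i=4
  ...|#  b0=1 t=0,i=12
  bits 11010011 = 211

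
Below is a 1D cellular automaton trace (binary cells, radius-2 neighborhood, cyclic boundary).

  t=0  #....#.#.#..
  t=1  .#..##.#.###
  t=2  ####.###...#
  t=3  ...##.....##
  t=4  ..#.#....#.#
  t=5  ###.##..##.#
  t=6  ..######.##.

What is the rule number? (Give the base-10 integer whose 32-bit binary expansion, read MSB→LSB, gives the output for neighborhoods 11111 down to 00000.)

  [31] ##### => .  t=2,i=1
  [30] ####. => .  t=2,i=2
  [29] ###.# => #  t=1,i=11
  [28] ###.. => .  t=2,i=7
  [27] ##.## => #  t=2,i=4
  [26] ##.#. => #  t=1,i=0
  [25] ##..# => #  t=5,i=6
  [24] ##... => .  t=2,i=8
  [23] #.### => .  t=1,i=9
  [22] #.##. => #  t=5,i=4
  [21] #.#.# => #  t=0,i=7
  [20] #.#.. => #  t=0,i=9
  [19] #..## => #  t=1,i=3
  [18] #..#. => #  t=0,i=11
  [17] #...# => .  t=2,i=9
  [16] #.... => .  t=0,i=2
  [15] .#### => .  t=2,i=0
  [14] .###. => .  t=1,i=10
  [13] .##.# => #  t=1,i=5
  [12] .##.. => #  t=3,i=4
  [11] .#.## => .  t=1,i=8
  [10] .#.#. => .  t=0,i=6
  [9] .#..# => #  t=0,i=10
  [8] .#... => #  t=0,i=1
  [7] ..### => #  t=2,i=11
  [6] ..##. => .  t=1,i=4
  [5] ..#.# => #  t=0,i=5
  [4] ..#.. => .  t=0,i=0
  [3] ...## => #  t=2,i=10
  [2] ...#. => #  t=0,i=4
  [1] ....# => .  t=0,i=3
  [0] ..... => .  t=3,i=7
  bits 00101110011111000011001110101100 = 779891628

779891628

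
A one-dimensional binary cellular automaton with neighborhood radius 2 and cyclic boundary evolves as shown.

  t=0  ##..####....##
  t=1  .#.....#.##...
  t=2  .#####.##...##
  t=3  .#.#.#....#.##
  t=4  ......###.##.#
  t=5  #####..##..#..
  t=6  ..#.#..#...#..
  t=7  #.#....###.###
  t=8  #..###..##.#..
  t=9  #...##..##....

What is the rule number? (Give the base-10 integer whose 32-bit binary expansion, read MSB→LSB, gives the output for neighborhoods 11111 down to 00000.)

2961402227

  nb #####: next=#  (t=2,i=3, bit31=1)
  nb ####.: next=.  (t=0,i=0, bit30=0)
  nb ###.#: next=#  (t=2,i=5, bit29=1)
  nb ###..: next=#  (t=0,i=1, bit28=1)
  nb ##.##: next=.  (t=2,i=0, bit27=0)
  nb ##.#.: next=.  (t=3,i=0, bit26=0)
  nb ##..#: next=.  (t=0,i=2, bit25=0)
  nb ##...: next=.  (t=0,i=8, bit24=0)
  nb #.###: next=#  (t=2,i=1, bit23=1)
  nb #.##.: next=.  (t=1,i=9, bit22=0)
  nb #.#.#: next=.  (t=3,i=1, bit21=0)
  nb #.#..: next=.  (t=3,i=5, bit20=0)
  nb #..##: next=.  (t=0,i=3, bit19=0)
  nb #..#.: next=.  (t=5,i=10, bit18=0)
  nb #...#: next=#  (t=2,i=10, bit17=1)
  nb #....: next=#  (t=0,i=9, bit16=1)
  nb .####: next=.  (t=0,i=5, bit15=0)
  nb .###.: next=#  (t=4,i=7, bit14=1)
  nb .##.#: next=#  (t=2,i=13, bit13=1)
  nb .##..: next=.  (t=1,i=10, bit12=0)
  nb .#.##: next=#  (t=1,i=8, bit11=1)
  nb .#.#.: next=.  (t=3,i=2, bit10=0)
  nb .#..#: next=.  (t=5,i=12, bit9=0)
  nb .#...: next=#  (t=1,i=2, bit8=1)
  nb ..###: next=.  (t=0,i=4, bit7=0)
  nb ..##.: next=#  (t=2,i=12, bit6=1)
  nb ..#.#: next=#  (t=1,i=7, bit5=1)
  nb ..#..: next=#  (t=1,i=1, bit4=1)
  nb ...##: next=.  (t=0,i=11, bit3=0)
  nb ...#.: next=.  (t=1,i=0, bit2=0)
  nb ....#: next=#  (t=0,i=10, bit1=1)
  nb .....: next=#  (t=1,i=4, bit0=1)
  bits 10110000100000110110100101110011 = 2961402227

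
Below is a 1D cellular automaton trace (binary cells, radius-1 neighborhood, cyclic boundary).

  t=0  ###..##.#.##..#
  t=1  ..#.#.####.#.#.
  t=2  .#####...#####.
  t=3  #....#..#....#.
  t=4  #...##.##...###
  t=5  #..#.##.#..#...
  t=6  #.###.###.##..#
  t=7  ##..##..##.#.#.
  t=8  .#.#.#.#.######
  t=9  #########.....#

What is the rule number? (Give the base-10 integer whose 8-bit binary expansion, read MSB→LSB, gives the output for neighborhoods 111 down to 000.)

102

  nb ###: next=.  (t=0,i=0, bit7=0)
  nb ##.: next=#  (t=0,i=2, bit6=1)
  nb #.#: next=#  (t=0,i=7, bit5=1)
  nb #..: next=.  (t=0,i=3, bit4=0)
  nb .##: next=.  (t=0,i=5, bit3=0)
  nb .#.: next=#  (t=0,i=8, bit2=1)
  nb ..#: next=#  (t=0,i=4, bit1=1)
  nb ...: next=.  (t=1,i=0, bit0=0)
  bits 01100110 = 102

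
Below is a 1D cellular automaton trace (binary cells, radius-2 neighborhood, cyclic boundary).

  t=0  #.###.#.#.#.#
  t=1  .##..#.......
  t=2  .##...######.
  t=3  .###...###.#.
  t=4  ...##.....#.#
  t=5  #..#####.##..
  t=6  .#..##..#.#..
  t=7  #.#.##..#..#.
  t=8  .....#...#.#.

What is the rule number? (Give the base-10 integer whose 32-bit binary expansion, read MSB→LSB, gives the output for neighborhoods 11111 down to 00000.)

2642514789

  #####|#  b31=1 t=2,i=8
  ####.|.  b30=0 t=2,i=10
  ###.#|.  b29=0 t=0,i=4
  ###..|#  b28=1 t=2,i=11
  ##.##|#  b27=1 t=0,i=1
  ##.#.|#  b26=1 t=0,i=5
  ##..#|.  b25=0 t=1,i=3
  ##...|#  b24=1 t=2,i=3
  #.###|#  b23=1 t=0,i=2
  #.##.|.  b22=0 t=0,i=12
  #.#.#|.  b21=0 t=0,i=6
  #.#..|.  b20=0 t=3,i=11
  #..##|.  b19=0 t=2,i=0
  #..#.|.  b18=0 t=1,i=4
  #...#|.  b17=0 t=2,i=4
  #....|#  b16=1 t=1,i=7
  .####|#  b15=1 t=2,i=7
  .###.|.  b14=0 t=0,i=3
  .##.#|.  b13=0 t=0,i=0
  .##..|#  b12=1 t=1,i=2
  .#.##|.  b11=0 t=0,i=11
  .#.#.|.  b10=0 t=0,i=7
  .#..#|#  b9=1 t=3,i=12
  .#...|#  b8=1 t=1,i=6
  ..###|.  b7=0 t=2,i=6
  ..##.|#  b6=1 t=1,i=1
  ..#.#|#  b5=1 t=4,i=10
  ..#..|.  b4=0 t=1,i=5
  ...##|.  b3=0 t=1,i=0
  ...#.|#  b2=1 t=4,i=9
  ....#|.  b1=0 t=1,i=12
  .....|#  b0=1 t=1,i=8
  bits 10011101100000011001001101100101 = 2642514789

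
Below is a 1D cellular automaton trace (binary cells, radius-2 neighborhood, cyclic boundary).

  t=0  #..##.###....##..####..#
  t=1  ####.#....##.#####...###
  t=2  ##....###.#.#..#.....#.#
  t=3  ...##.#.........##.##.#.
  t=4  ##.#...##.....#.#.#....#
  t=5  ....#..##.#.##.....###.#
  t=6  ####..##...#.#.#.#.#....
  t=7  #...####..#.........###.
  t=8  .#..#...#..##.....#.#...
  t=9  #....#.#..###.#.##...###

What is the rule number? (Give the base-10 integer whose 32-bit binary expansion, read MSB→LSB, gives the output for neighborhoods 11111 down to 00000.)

2315852230

  #####|#  b31=1 t=1,i=0
  ####.|.  b30=0 t=0,i=19
  ###.#|.  b29=0 t=1,i=3
  ###..|.  b28=0 t=0,i=8
  ##.##|#  b27=1 t=0,i=5
  ##.#.|.  b26=0 t=1,i=4
  ##..#|#  b25=1 t=0,i=1
  ##...|.  b24=0 t=0,i=9
  #.###|.  b23=0 t=0,i=6
  #.##.|.  b22=0 t=3,i=19
  #.#.#|.  b21=0 t=2,i=10
  #.#..|.  b20=0 t=1,i=5
  #..##|#  b19=1 t=0,i=2
  #..#.|.  b18=0 t=2,i=14
  #...#|.  b17=0 t=1,i=19
  #....|#  b16=1 t=0,i=10
  .####|.  b15=0 t=0,i=18
  .###.|.  b14=0 t=0,i=7
  .##.#|.  b13=0 t=0,i=4
  .##..|#  b12=1 t=0,i=0
  .#.##|#  b11=1 t=2,i=22
  .#.#.|.  b10=0 t=2,i=11
  .#..#|.  b9=0 t=2,i=13
  .#...|#  b8=1 t=1,i=6
  ..###|#  b7=1 t=0,i=17
  ..##.|#  b6=1 t=0,i=3
  ..#.#|.  b5=0 t=2,i=21
  ..#..|.  b4=0 t=2,i=15
  ...##|.  b3=0 t=0,i=12
  ...#.|#  b2=1 t=2,i=20
  ....#|#  b1=1 t=0,i=11
  .....|.  b0=0 t=2,i=18
  bits 10001010000010010001100111000110 = 2315852230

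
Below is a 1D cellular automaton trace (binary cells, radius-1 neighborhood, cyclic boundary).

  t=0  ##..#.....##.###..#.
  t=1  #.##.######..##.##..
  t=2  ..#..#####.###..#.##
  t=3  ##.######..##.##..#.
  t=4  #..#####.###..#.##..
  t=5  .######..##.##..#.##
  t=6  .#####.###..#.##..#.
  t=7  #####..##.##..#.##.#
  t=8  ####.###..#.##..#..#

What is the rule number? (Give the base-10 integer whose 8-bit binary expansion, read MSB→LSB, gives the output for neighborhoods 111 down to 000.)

  nb ###: next=#  (t=0,i=14, bit7=1)
  nb ##.: next=.  (t=0,i=1, bit6=0)
  nb #.#: next=.  (t=0,i=12, bit5=0)
  nb #..: next=#  (t=0,i=2, bit4=1)
  nb .##: next=#  (t=0,i=0, bit3=1)
  nb .#.: next=.  (t=0,i=4, bit2=0)
  nb ..#: next=#  (t=0,i=3, bit1=1)
  nb ...: next=#  (t=0,i=6, bit0=1)
  bits 10011011 = 155

155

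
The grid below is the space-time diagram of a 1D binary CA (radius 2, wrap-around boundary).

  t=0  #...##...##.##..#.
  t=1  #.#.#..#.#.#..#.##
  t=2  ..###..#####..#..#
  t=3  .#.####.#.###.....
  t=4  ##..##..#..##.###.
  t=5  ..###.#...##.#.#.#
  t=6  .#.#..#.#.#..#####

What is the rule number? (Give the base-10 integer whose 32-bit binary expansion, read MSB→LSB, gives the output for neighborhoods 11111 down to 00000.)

1513866341

  #####|.  b31=0 t=2,i=9
  ####.|#  b30=1 t=2,i=10
  ###.#|.  b29=0 t=1,i=0
  ###..|#  b28=1 t=2,i=4
  ##.##|#  b27=1 t=0,i=11
  ##.#.|.  b26=0 t=1,i=1
  ##..#|#  b25=1 t=0,i=14
  ##...|.  b24=0 t=0,i=6
  #.###|.  b23=0 t=1,i=16
  #.##.|.  b22=0 t=0,i=12
  #.#.#|#  b21=1 t=1,i=2
  #.#..|#  b20=1 t=0,i=0
  #..##|#  b19=1 t=2,i=1
  #..#.|.  b18=0 t=0,i=15
  #...#|#  b17=1 t=0,i=2
  #....|#  b16=1 t=3,i=14
  .####|#  b15=1 t=2,i=8
  .###.|#  b14=1 t=1,i=17
  .##.#|.  b13=0 t=0,i=10
  .##..|.  b12=0 t=0,i=5
  .#.##|.  b11=0 t=1,i=15
  .#.#.|#  b10=1 t=0,i=17
  .#..#|.  b9=0 t=1,i=5
  .#...|.  b8=0 t=0,i=1
  ..###|.  b7=0 t=2,i=2
  ..##.|#  b6=1 t=0,i=4
  ..#.#|#  b5=1 t=0,i=16
  ..#..|.  b4=0 t=2,i=14
  ...##|.  b3=0 t=0,i=3
  ...#.|#  b2=1 t=3,i=0
  ....#|.  b1=0 t=3,i=17
  .....|#  b0=1 t=3,i=15
  bits 01011010001110111100010001100101 = 1513866341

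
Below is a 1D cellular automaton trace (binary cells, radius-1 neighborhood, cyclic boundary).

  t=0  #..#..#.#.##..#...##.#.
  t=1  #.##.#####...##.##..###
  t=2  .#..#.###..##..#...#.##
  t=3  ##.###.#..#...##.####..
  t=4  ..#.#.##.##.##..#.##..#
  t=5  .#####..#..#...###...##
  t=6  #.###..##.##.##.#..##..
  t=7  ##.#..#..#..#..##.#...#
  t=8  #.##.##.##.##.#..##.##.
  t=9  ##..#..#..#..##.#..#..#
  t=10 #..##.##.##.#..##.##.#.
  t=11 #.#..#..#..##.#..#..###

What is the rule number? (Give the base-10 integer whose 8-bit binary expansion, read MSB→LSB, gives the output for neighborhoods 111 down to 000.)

  [7] ### => #  t=1,i=6
  [6] ##. => .  t=0,i=11
  [5] #.# => #  t=0,i=7
  [4] #.. => .  t=0,i=1
  [3] .## => .  t=0,i=10
  [2] .#. => #  t=0,i=0
  [1] ..# => #  t=0,i=2
  [0] ... => #  t=0,i=16
  bits 10100111 = 167

167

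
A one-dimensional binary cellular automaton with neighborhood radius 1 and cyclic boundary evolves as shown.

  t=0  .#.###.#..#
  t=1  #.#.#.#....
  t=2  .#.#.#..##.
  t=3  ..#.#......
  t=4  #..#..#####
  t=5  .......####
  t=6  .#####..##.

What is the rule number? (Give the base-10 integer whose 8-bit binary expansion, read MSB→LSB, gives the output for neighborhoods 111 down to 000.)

  nb ###: next=#  (t=0,i=4, bit7=1)
  nb ##.: next=.  (t=0,i=5, bit6=0)
  nb #.#: next=#  (t=0,i=0, bit5=1)
  nb #..: next=.  (t=0,i=8, bit4=0)
  nb .##: next=.  (t=0,i=3, bit3=0)
  nb .#.: next=.  (t=0,i=1, bit2=0)
  nb ..#: next=.  (t=0,i=9, bit1=0)
  nb ...: next=#  (t=1,i=8, bit0=1)
  bits 10100001 = 161

161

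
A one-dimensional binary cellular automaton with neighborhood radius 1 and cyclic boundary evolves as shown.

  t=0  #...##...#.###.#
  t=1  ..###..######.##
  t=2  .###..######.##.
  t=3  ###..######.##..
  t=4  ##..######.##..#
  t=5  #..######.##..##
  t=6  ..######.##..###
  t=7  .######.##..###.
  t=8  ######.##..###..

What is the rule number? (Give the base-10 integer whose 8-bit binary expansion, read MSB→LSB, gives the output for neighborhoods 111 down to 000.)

  ###|#  b7=1 t=0,i=12
  ##.|.  b6=0 t=0,i=0
  #.#|#  b5=1 t=0,i=10
  #..|.  b4=0 t=0,i=1
  .##|#  b3=1 t=0,i=4
  .#.|#  b2=1 t=0,i=9
  ..#|#  b1=1 t=0,i=3
  ...|#  b0=1 t=0,i=2
  bits 10101111 = 175

175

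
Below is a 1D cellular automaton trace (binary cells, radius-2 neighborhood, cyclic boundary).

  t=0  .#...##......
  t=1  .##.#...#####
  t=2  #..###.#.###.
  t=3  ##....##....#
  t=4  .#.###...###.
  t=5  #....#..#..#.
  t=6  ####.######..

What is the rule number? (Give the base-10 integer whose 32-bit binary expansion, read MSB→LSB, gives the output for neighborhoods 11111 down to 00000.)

3694494491

  nb #####: next=#  (t=1,i=10, bit31=1)
  nb ####.: next=#  (t=1,i=11, bit30=1)
  nb ###.#: next=.  (t=1,i=12, bit29=0)
  nb ###..: next=#  (t=3,i=1, bit28=1)
  nb ##.##: next=#  (t=1,i=0, bit27=1)
  nb ##.#.: next=#  (t=1,i=3, bit26=1)
  nb ##..#: next=.  (t=4,i=12, bit25=0)
  nb ##...: next=.  (t=0,i=7, bit24=0)
  nb #.###: next=.  (t=2,i=9, bit23=0)
  nb #.##.: next=.  (t=1,i=1, bit22=0)
  nb #.#.#: next=#  (t=2,i=7, bit21=1)
  nb #.#..: next=#  (t=1,i=4, bit20=1)
  nb #..##: next=.  (t=2,i=2, bit19=0)
  nb #..#.: next=#  (t=4,i=0, bit18=1)
  nb #...#: next=.  (t=0,i=3, bit17=0)
  nb #....: next=#  (t=0,i=8, bit16=1)
  nb .####: next=#  (t=1,i=9, bit15=1)
  nb .###.: next=.  (t=2,i=4, bit14=0)
  nb .##.#: next=.  (t=1,i=2, bit13=0)
  nb .##..: next=.  (t=0,i=6, bit12=0)
  nb .#.##: next=.  (t=2,i=8, bit11=0)
  nb .#.#.: next=.  (t=5,i=12, bit10=0)
  nb .#..#: next=#  (t=2,i=1, bit9=1)
  nb .#...: next=#  (t=0,i=2, bit8=1)
  nb ..###: next=.  (t=1,i=8, bit7=0)
  nb ..##.: next=.  (t=0,i=5, bit6=0)
  nb ..#.#: next=.  (t=4,i=1, bit5=0)
  nb ..#..: next=#  (t=0,i=1, bit4=1)
  nb ...##: next=#  (t=0,i=4, bit3=1)
  nb ...#.: next=.  (t=0,i=0, bit2=0)
  nb ....#: next=#  (t=0,i=12, bit1=1)
  nb .....: next=#  (t=0,i=9, bit0=1)
  bits 11011100001101011000001100011011 = 3694494491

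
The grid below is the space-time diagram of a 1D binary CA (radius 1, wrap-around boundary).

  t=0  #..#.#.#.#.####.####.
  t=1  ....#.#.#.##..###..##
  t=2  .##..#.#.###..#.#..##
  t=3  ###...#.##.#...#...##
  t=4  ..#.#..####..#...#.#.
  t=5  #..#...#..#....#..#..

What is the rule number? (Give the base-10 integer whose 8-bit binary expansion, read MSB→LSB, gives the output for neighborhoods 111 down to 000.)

  ### -> .   bit 7 = 0  t=0,i=12
  ##. -> #   bit 6 = 1  t=0,i=14
  #.# -> #   bit 5 = 1  t=0,i=4
  #.. -> .   bit 4 = 0  t=0,i=1
  .## -> #   bit 3 = 1  t=0,i=11
  .#. -> .   bit 2 = 0  t=0,i=0
  ..# -> .   bit 1 = 0  t=0,i=2
  ... -> #   bit 0 = 1  t=1,i=1
  bits 01101001 = 105

105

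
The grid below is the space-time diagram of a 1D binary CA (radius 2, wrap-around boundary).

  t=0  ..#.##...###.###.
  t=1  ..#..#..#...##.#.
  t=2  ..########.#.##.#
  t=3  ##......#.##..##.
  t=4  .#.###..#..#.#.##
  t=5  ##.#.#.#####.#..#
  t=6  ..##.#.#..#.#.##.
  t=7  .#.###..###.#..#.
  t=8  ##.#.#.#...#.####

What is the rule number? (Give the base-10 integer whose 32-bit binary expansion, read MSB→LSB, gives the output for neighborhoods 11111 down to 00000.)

1554854713

  ##### -> .   bit 31 = 0  t=2,i=4
  ####. -> #   bit 30 = 1  t=2,i=8
  ###.# -> .   bit 29 = 0  t=0,i=11
  ###.. -> #   bit 28 = 1  t=0,i=15
  ##.## -> #   bit 27 = 1  t=0,i=12
  ##.#. -> #   bit 26 = 1  t=1,i=14
  ##..# -> .   bit 25 = 0  t=3,i=12
  ##... -> .   bit 24 = 0  t=0,i=6
  #.### -> #   bit 23 = 1  t=0,i=13
  #.##. -> .   bit 22 = 0  t=0,i=4
  #.#.# -> #   bit 21 = 1  t=2,i=11
  #.#.. -> .   bit 20 = 0  t=1,i=15
  #..## -> #   bit 19 = 1  t=2,i=1
  #..#. -> #   bit 18 = 1  t=1,i=4
  #...# -> .   bit 17 = 0  t=0,i=0
  #.... -> #   bit 16 = 1  t=3,i=3
  .#### -> .   bit 15 = 0  t=2,i=3
  .###. -> .   bit 14 = 0  t=0,i=10
  .##.# -> #   bit 13 = 1  t=1,i=13
  .##.. -> #   bit 12 = 1  t=0,i=5
  .#.## -> .   bit 11 = 0  t=0,i=3
  .#.#. -> .   bit 10 = 0  t=4,i=12
  .#..# -> #   bit 9 = 1  t=1,i=3
  .#... -> #   bit 8 = 1  t=1,i=9
  ..### -> .   bit 7 = 0  t=0,i=9
  ..##. -> .   bit 6 = 0  t=1,i=12
  ..#.# -> #   bit 5 = 1  t=0,i=2
  ..#.. -> #   bit 4 = 1  t=1,i=2
  ...## -> #   bit 3 = 1  t=0,i=8
  ...#. -> .   bit 2 = 0  t=0,i=1
  ....# -> .   bit 1 = 0  t=3,i=6
  ..... -> #   bit 0 = 1  t=3,i=4
  bits 01011100101011010011001100111001 = 1554854713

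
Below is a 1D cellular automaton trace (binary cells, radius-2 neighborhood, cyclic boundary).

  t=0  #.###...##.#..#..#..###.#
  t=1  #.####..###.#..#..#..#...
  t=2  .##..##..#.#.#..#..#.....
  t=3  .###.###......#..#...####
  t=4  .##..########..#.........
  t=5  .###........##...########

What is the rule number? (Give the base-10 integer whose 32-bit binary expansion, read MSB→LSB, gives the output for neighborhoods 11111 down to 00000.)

  #####|.  b31=0 t=4,i=7
  ####.|.  b30=0 t=1,i=4
  ###.#|.  b29=0 t=0,i=22
  ###..|#  b28=1 t=0,i=4
  ##.##|.  b27=0 t=0,i=1
  ##.#.|#  b26=1 t=0,i=10
  ##..#|#  b25=1 t=1,i=6
  ##...|#  b24=1 t=0,i=5
  #.###|#  b23=1 t=0,i=2
  #.##.|.  b22=0 t=0,i=24
  #.#.#|.  b21=0 t=2,i=11
  #.#..|.  b20=0 t=0,i=11
  #..##|.  b19=0 t=0,i=19
  #..#.|.  b18=0 t=0,i=13
  #...#|.  b17=0 t=0,i=6
  #....|#  b16=1 t=2,i=21
  .####|.  b15=0 t=1,i=3
  .###.|#  b14=1 t=0,i=3
  .##.#|#  b13=1 t=0,i=0
  .##..|#  b12=1 t=2,i=2
  .#.##|#  b11=1 t=1,i=1
  .#.#.|.  b10=0 t=2,i=10
  .#..#|#  b9=1 t=0,i=12
  .#...|.  b8=0 t=1,i=22
  ..###|.  b7=0 t=0,i=20
  ..##.|#  b6=1 t=0,i=8
  ..#.#|.  b5=0 t=1,i=0
  ..#..|.  b4=0 t=0,i=14
  ...##|.  b3=0 t=0,i=7
  ...#.|.  b2=0 t=1,i=24
  ....#|#  b1=1 t=2,i=24
  .....|#  b0=1 t=2,i=22
  bits 00010111100000010111101001000011 = 394361411

394361411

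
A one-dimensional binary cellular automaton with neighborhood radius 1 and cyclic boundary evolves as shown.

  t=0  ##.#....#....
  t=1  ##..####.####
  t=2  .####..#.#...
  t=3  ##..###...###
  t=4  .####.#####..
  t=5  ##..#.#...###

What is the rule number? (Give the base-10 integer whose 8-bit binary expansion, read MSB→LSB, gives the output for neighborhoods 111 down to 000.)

  ### -> .   bit 7 = 0  t=1,i=0
  ##. -> #   bit 6 = 1  t=0,i=1
  #.# -> .   bit 5 = 0  t=0,i=2
  #.. -> #   bit 4 = 1  t=0,i=4
  .## -> #   bit 3 = 1  t=0,i=0
  .#. -> .   bit 2 = 0  t=0,i=3
  ..# -> #   bit 1 = 1  t=0,i=7
  ... -> #   bit 0 = 1  t=0,i=5
  bits 01011011 = 91

91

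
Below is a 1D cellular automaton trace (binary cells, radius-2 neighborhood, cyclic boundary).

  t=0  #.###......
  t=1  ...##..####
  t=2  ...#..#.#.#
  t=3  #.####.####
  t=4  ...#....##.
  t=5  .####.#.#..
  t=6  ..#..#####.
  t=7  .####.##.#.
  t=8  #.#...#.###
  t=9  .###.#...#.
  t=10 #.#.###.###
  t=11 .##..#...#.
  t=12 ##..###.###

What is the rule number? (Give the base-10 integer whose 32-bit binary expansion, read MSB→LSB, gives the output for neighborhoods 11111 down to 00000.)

2491205463

  nb #####: next=#  (t=3,i=9, bit31=1)
  nb ####.: next=.  (t=1,i=9, bit30=0)
  nb ###.#: next=.  (t=3,i=0, bit29=0)
  nb ###..: next=#  (t=0,i=4, bit28=1)
  nb ##.##: next=.  (t=3,i=1, bit27=0)
  nb ##.#.: next=#  (t=5,i=5, bit26=1)
  nb ##..#: next=.  (t=1,i=5, bit25=0)
  nb ##...: next=.  (t=0,i=5, bit24=0)
  nb #.###: next=.  (t=0,i=2, bit23=0)
  nb #.##.: next=#  (t=7,i=6, bit22=1)
  nb #.#.#: next=#  (t=2,i=8, bit21=1)
  nb #.#..: next=#  (t=2,i=10, bit20=1)
  nb #..##: next=#  (t=1,i=6, bit19=1)
  nb #..#.: next=#  (t=2,i=5, bit18=1)
  nb #...#: next=.  (t=1,i=1, bit17=0)
  nb #....: next=.  (t=0,i=6, bit16=0)
  nb .####: next=#  (t=1,i=8, bit15=1)
  nb .###.: next=#  (t=0,i=3, bit14=1)
  nb .##.#: next=.  (t=7,i=7, bit13=0)
  nb .##..: next=.  (t=1,i=4, bit12=0)
  nb .#.##: next=.  (t=0,i=1, bit11=0)
  nb .#.#.: next=#  (t=2,i=7, bit10=1)
  nb .#..#: next=#  (t=2,i=4, bit9=1)
  nb .#...: next=#  (t=2,i=0, bit8=1)
  nb ..###: next=.  (t=1,i=7, bit7=0)
  nb ..##.: next=#  (t=1,i=3, bit6=1)
  nb ..#.#: next=.  (t=0,i=0, bit5=0)
  nb ..#..: next=#  (t=2,i=3, bit4=1)
  nb ...##: next=.  (t=1,i=2, bit3=0)
  nb ...#.: next=#  (t=0,i=10, bit2=1)
  nb ....#: next=#  (t=0,i=9, bit1=1)
  nb .....: next=#  (t=0,i=7, bit0=1)
  bits 10010100011111001100011101010111 = 2491205463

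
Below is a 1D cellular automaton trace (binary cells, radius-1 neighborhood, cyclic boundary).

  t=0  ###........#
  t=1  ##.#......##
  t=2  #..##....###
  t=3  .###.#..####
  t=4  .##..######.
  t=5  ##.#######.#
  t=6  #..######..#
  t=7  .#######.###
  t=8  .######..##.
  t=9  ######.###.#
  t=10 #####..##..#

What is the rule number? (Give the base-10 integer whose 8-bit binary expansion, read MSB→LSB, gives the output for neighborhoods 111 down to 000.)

  [7] ### => #  t=0,i=0
  [6] ##. => .  t=0,i=2
  [5] #.# => .  t=1,i=2
  [4] #.. => #  t=0,i=3
  [3] .## => #  t=0,i=11
  [2] .#. => #  t=1,i=3
  [1] ..# => #  t=0,i=10
  [0] ... => .  t=0,i=4
  bits 10011110 = 158

158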